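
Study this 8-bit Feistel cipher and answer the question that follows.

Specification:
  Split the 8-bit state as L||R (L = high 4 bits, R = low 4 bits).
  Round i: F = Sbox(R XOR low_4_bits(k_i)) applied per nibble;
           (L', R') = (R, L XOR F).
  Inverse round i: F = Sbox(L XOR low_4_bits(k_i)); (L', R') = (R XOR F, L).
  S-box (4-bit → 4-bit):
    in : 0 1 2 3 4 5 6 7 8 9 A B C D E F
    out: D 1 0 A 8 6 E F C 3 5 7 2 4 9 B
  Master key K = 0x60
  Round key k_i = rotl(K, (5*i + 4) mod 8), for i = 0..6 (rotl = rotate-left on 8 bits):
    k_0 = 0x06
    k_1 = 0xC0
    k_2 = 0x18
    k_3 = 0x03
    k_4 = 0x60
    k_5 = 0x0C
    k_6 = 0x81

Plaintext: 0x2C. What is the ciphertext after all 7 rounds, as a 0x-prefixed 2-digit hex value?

s_0 = plaintext = 0x2C
s_1 = Round(s_0, k_0) = 0xC7
s_2 = Round(s_1, k_1) = 0x73
s_3 = Round(s_2, k_2) = 0x30
s_4 = Round(s_3, k_3) = 0x09
s_5 = Round(s_4, k_4) = 0x93
s_6 = Round(s_5, k_5) = 0x32
s_7 = Round(s_6, k_6) = 0x29

0x29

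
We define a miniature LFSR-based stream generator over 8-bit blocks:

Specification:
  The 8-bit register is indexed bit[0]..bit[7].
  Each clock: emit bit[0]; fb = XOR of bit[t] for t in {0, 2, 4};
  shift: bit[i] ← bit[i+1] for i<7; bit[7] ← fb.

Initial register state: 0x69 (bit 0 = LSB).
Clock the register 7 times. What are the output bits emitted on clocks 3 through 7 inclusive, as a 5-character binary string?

01011

reg_0 = 0x69
clock 1: out=1, reg = 0xB4
clock 2: out=0, reg = 0x5A
clock 3: out=0, reg = 0xAD
clock 4: out=1, reg = 0x56
clock 5: out=0, reg = 0x2B
clock 6: out=1, reg = 0x95
clock 7: out=1, reg = 0xCA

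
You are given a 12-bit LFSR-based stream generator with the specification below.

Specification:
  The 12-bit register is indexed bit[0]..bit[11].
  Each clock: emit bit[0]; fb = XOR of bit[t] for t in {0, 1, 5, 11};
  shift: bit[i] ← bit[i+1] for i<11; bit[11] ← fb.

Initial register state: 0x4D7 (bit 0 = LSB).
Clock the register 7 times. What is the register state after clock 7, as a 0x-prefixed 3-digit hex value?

reg_0 = 0x4D7
clock 1: out=1, reg = 0x26B
clock 2: out=1, reg = 0x935
clock 3: out=1, reg = 0xC9A
clock 4: out=0, reg = 0x64D
clock 5: out=1, reg = 0xB26
clock 6: out=0, reg = 0xD93
clock 7: out=1, reg = 0xEC9

0xEC9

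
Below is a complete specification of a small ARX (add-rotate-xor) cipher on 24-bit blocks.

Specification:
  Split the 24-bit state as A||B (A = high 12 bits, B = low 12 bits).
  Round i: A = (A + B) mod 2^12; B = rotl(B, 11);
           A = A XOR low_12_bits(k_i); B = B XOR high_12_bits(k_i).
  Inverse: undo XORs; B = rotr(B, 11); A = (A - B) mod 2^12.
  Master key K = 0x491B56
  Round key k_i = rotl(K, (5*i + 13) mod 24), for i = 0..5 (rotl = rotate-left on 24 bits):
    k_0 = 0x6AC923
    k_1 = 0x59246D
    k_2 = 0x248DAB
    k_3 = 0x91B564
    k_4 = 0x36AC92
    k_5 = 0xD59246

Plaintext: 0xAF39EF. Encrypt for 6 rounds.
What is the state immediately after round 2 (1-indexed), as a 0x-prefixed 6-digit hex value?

0xC718BF

s_0 = plaintext = 0xAF39EF
s_1 = Round(s_0, k_0) = 0xDC1A5B
s_2 = Round(s_1, k_1) = 0xC718BF
s_3 = Round(s_2, k_2) = 0x89BE17
s_4 = Round(s_3, k_3) = 0x3D6610
s_5 = Round(s_4, k_4) = 0x574062
s_6 = Round(s_5, k_5) = 0x790D68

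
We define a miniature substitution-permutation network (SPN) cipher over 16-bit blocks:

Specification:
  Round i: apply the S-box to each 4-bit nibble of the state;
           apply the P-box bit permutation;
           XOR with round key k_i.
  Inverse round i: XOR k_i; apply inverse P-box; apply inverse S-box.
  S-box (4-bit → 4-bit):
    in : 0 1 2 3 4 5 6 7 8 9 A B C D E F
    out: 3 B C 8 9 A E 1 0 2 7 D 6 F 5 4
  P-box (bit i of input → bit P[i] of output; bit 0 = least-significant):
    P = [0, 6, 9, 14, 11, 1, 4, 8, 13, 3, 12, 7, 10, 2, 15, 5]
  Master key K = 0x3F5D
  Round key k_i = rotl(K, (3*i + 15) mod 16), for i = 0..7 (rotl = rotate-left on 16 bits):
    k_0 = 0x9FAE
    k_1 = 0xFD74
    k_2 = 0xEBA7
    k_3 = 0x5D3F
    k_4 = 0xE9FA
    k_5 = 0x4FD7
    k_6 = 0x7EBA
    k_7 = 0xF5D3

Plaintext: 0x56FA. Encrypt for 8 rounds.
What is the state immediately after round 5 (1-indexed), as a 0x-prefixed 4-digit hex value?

s_0 = plaintext = 0x56FA
s_1 = Round(s_0, k_0) = 0x8D53
s_2 = Round(s_1, k_1) = 0x8CFE
s_3 = Round(s_2, k_2) = 0xF9BE
s_4 = Round(s_3, k_3) = 0xD626
s_5 = Round(s_4, k_4) = 0x3E06
s_6 = Round(s_5, k_5) = 0x35B5
s_7 = Round(s_6, k_6) = 0x3742
s_8 = Round(s_7, k_7) = 0x9EF3

0x3E06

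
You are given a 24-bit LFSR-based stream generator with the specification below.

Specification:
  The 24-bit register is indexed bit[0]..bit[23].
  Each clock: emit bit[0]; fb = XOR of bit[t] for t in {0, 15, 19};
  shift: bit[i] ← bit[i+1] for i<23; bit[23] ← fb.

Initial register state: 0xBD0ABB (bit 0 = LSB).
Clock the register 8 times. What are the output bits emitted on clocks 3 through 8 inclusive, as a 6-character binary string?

reg_0 = 0xBD0ABB
clock 1: out=1, reg = 0x5E855D
clock 2: out=1, reg = 0xAF42AE
clock 3: out=0, reg = 0xD7A157
clock 4: out=1, reg = 0x6BD0AB
clock 5: out=1, reg = 0xB5E855
clock 6: out=1, reg = 0x5AF42A
clock 7: out=0, reg = 0x2D7A15
clock 8: out=1, reg = 0x16BD0A

011101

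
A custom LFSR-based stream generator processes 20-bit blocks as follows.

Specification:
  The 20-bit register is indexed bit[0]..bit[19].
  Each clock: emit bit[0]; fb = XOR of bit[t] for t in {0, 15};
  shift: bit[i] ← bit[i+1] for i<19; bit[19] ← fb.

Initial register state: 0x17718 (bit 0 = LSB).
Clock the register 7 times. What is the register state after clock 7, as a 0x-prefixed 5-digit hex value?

reg_0 = 0x17718
clock 1: out=0, reg = 0x0BB8C
clock 2: out=0, reg = 0x85DC6
clock 3: out=0, reg = 0x42EE3
clock 4: out=1, reg = 0xA1771
clock 5: out=1, reg = 0xD0BB8
clock 6: out=0, reg = 0x685DC
clock 7: out=0, reg = 0xB42EE

0xB42EE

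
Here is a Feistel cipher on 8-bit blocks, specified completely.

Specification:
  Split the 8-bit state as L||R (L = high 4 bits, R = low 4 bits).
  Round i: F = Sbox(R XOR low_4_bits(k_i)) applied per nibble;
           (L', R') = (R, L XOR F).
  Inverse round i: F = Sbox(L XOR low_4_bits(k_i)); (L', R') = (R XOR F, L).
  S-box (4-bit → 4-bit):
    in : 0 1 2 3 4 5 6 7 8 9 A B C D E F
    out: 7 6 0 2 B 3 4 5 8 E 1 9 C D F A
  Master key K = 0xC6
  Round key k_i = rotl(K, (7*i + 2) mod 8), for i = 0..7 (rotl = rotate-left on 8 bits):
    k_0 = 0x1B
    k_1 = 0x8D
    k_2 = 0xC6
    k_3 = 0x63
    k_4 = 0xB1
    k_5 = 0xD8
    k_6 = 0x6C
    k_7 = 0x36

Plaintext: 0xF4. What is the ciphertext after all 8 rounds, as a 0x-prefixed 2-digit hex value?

0x31

s_0 = plaintext = 0xF4
s_1 = Round(s_0, k_0) = 0x45
s_2 = Round(s_1, k_1) = 0x5C
s_3 = Round(s_2, k_2) = 0xC4
s_4 = Round(s_3, k_3) = 0x49
s_5 = Round(s_4, k_4) = 0x9C
s_6 = Round(s_5, k_5) = 0xC2
s_7 = Round(s_6, k_6) = 0x23
s_8 = Round(s_7, k_7) = 0x31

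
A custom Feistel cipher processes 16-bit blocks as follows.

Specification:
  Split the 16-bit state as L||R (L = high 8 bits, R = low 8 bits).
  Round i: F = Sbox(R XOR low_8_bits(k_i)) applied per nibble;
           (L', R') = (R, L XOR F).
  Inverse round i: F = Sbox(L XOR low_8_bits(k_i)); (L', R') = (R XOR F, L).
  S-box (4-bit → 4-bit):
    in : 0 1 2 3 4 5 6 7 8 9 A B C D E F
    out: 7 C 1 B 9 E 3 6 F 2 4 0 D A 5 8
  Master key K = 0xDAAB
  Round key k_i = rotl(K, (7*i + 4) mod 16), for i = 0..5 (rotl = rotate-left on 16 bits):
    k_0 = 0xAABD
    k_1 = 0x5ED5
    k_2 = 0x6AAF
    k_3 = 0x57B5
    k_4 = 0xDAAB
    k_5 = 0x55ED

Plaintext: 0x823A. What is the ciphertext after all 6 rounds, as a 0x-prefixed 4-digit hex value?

s_0 = plaintext = 0x823A
s_1 = Round(s_0, k_0) = 0x3A74
s_2 = Round(s_1, k_1) = 0x7476
s_3 = Round(s_2, k_2) = 0x76D6
s_4 = Round(s_3, k_3) = 0xD64D
s_5 = Round(s_4, k_4) = 0x4D85
s_6 = Round(s_5, k_5) = 0x8572

0x8572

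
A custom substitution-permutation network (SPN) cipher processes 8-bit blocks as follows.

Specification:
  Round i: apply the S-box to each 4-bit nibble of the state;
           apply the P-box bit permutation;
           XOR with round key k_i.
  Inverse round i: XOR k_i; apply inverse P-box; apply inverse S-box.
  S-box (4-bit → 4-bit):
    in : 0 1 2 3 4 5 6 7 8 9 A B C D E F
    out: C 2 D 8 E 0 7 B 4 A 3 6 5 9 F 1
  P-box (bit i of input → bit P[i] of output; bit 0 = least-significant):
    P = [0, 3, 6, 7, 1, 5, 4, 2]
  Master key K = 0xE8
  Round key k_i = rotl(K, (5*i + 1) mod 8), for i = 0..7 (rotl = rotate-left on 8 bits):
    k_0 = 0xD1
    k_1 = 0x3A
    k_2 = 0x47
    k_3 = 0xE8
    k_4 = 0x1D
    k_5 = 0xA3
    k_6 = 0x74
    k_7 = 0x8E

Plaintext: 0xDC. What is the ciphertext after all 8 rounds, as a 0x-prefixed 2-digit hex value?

s_0 = plaintext = 0xDC
s_1 = Round(s_0, k_0) = 0x96
s_2 = Round(s_1, k_1) = 0x57
s_3 = Round(s_2, k_2) = 0xCE
s_4 = Round(s_3, k_3) = 0x33
s_5 = Round(s_4, k_4) = 0x99
s_6 = Round(s_5, k_5) = 0x0F
s_7 = Round(s_6, k_6) = 0x61
s_8 = Round(s_7, k_7) = 0xB4

0xB4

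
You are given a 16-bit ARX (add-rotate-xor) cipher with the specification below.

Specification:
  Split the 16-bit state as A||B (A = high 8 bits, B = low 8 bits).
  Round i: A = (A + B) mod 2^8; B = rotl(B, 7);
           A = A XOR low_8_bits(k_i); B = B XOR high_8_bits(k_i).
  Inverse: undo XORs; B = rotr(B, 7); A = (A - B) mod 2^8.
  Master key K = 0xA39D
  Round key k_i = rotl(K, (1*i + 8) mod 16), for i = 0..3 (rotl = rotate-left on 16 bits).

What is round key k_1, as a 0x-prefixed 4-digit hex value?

0x3B47

K = 0xA39D
k_0 = rotl(K, (1*0+8) mod 16) = rotl(K, 8) = 0x9DA3
k_1 = rotl(K, (1*1+8) mod 16) = rotl(K, 9) = 0x3B47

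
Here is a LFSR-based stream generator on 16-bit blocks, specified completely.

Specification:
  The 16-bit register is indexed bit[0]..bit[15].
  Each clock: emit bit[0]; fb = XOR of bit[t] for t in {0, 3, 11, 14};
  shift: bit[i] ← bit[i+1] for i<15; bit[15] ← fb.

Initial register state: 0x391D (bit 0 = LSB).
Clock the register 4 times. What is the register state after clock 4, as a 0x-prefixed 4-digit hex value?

reg_0 = 0x391D
clock 1: out=1, reg = 0x9C8E
clock 2: out=0, reg = 0x4E47
clock 3: out=1, reg = 0xA723
clock 4: out=1, reg = 0xD391

0xD391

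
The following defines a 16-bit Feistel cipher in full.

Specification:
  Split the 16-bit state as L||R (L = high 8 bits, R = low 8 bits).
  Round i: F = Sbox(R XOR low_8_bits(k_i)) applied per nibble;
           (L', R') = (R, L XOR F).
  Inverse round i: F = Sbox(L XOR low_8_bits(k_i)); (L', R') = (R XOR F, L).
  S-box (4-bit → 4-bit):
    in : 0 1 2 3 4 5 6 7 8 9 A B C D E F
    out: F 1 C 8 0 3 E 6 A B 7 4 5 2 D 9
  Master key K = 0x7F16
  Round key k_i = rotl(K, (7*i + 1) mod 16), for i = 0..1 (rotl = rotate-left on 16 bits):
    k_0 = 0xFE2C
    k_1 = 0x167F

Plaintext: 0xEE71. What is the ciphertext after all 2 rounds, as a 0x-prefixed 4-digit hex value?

s_0 = plaintext = 0xEE71
s_1 = Round(s_0, k_0) = 0x71DC
s_2 = Round(s_1, k_1) = 0xDC09

0xDC09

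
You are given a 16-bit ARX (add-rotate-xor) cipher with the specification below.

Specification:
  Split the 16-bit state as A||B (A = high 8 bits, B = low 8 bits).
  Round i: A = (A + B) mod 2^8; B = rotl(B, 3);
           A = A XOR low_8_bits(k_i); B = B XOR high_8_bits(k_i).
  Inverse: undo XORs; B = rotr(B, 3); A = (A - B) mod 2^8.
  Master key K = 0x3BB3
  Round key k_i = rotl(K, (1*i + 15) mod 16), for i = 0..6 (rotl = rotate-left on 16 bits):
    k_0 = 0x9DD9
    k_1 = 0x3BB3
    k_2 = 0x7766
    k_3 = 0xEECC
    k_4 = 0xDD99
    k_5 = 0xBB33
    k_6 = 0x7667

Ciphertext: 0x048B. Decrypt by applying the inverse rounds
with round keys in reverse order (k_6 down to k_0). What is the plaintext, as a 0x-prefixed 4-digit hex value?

0x34B0

s_0 = ciphertext = 0x048B
s_1 = InvRound(s_0, k_6) = 0xA4BF
s_2 = InvRound(s_1, k_5) = 0x1780
s_3 = InvRound(s_2, k_4) = 0xE3AB
s_4 = InvRound(s_3, k_3) = 0x87A8
s_5 = InvRound(s_4, k_2) = 0xE6FB
s_6 = InvRound(s_5, k_1) = 0x3D18
s_7 = InvRound(s_6, k_0) = 0x34B0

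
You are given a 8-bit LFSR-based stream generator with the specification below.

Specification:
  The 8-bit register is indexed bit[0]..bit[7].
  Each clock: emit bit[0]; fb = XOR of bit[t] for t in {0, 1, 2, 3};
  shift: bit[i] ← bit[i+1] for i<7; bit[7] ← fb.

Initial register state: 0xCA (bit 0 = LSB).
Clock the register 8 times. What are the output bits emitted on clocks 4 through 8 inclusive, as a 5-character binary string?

reg_0 = 0xCA
clock 1: out=0, reg = 0x65
clock 2: out=1, reg = 0x32
clock 3: out=0, reg = 0x99
clock 4: out=1, reg = 0x4C
clock 5: out=0, reg = 0x26
clock 6: out=0, reg = 0x13
clock 7: out=1, reg = 0x09
clock 8: out=1, reg = 0x04

10011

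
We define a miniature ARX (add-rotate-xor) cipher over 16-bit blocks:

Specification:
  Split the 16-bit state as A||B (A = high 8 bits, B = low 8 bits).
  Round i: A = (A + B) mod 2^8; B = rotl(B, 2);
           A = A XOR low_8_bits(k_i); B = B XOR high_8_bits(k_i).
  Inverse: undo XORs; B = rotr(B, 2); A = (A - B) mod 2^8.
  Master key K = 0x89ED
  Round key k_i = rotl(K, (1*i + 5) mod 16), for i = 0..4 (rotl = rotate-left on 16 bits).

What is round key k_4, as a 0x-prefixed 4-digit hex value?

K = 0x89ED
k_0 = rotl(K, (1*0+5) mod 16) = rotl(K, 5) = 0x3DB1
k_1 = rotl(K, (1*1+5) mod 16) = rotl(K, 6) = 0x7B62
k_2 = rotl(K, (1*2+5) mod 16) = rotl(K, 7) = 0xF6C4
k_3 = rotl(K, (1*3+5) mod 16) = rotl(K, 8) = 0xED89
k_4 = rotl(K, (1*4+5) mod 16) = rotl(K, 9) = 0xDB13

0xDB13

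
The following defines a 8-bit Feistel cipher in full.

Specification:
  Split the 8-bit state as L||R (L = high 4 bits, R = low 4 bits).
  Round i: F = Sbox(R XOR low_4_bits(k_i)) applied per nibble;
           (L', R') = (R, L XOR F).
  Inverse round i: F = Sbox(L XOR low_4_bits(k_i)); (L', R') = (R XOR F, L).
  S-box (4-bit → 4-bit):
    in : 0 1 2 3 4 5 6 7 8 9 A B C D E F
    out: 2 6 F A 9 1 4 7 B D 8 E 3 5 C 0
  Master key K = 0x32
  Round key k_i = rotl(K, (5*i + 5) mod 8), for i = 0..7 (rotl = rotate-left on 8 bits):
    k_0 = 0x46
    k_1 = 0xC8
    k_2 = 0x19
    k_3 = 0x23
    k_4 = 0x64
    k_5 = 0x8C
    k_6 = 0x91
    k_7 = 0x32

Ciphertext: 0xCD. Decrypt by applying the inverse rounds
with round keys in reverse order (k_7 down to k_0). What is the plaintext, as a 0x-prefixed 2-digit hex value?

0x47

s_0 = ciphertext = 0xCD
s_1 = InvRound(s_0, k_7) = 0x1C
s_2 = InvRound(s_1, k_6) = 0xE1
s_3 = InvRound(s_2, k_5) = 0xEE
s_4 = InvRound(s_3, k_4) = 0x6E
s_5 = InvRound(s_4, k_3) = 0xF6
s_6 = InvRound(s_5, k_2) = 0x2F
s_7 = InvRound(s_6, k_1) = 0x72
s_8 = InvRound(s_7, k_0) = 0x47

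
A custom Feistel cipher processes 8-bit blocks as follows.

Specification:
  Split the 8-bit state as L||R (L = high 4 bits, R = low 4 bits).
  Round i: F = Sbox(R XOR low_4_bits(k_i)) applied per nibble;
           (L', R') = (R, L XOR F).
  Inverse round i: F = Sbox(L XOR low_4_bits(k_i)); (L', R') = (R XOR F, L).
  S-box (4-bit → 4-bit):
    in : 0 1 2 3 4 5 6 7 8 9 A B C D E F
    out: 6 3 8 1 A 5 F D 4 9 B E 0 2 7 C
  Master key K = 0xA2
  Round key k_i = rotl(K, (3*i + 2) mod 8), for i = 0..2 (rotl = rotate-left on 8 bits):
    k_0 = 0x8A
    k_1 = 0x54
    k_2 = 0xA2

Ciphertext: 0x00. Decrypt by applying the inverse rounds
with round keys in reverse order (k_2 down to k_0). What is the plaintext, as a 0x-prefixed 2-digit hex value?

0x30

s_0 = ciphertext = 0x00
s_1 = InvRound(s_0, k_2) = 0x80
s_2 = InvRound(s_1, k_1) = 0x08
s_3 = InvRound(s_2, k_0) = 0x30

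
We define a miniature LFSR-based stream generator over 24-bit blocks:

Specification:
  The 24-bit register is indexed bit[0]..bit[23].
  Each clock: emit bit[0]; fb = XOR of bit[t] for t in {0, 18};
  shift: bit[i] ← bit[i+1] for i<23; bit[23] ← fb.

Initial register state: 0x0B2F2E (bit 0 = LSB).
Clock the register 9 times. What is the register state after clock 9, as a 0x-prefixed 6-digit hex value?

reg_0 = 0x0B2F2E
clock 1: out=0, reg = 0x059797
clock 2: out=1, reg = 0x02CBCB
clock 3: out=1, reg = 0x8165E5
clock 4: out=1, reg = 0xC0B2F2
clock 5: out=0, reg = 0x605979
clock 6: out=1, reg = 0xB02CBC
clock 7: out=0, reg = 0x58165E
clock 8: out=0, reg = 0x2C0B2F
clock 9: out=1, reg = 0x160597

0x160597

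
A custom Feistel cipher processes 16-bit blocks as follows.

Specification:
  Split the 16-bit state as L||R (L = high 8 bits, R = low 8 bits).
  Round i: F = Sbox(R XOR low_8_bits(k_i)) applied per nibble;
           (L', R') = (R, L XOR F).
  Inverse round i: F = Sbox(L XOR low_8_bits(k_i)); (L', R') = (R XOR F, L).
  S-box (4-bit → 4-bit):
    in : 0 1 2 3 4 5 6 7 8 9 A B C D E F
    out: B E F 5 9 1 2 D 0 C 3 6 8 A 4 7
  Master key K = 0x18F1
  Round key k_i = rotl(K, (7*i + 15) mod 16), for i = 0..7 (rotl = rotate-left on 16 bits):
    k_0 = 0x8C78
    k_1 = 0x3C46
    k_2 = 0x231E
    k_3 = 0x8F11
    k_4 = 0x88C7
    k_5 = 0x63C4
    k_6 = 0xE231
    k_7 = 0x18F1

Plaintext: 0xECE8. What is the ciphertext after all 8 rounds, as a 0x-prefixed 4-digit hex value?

s_0 = plaintext = 0xECE8
s_1 = Round(s_0, k_0) = 0xE827
s_2 = Round(s_1, k_1) = 0x27C6
s_3 = Round(s_2, k_2) = 0xC687
s_4 = Round(s_3, k_3) = 0x8704
s_5 = Round(s_4, k_4) = 0x0402
s_6 = Round(s_5, k_5) = 0x0286
s_7 = Round(s_6, k_6) = 0x866F
s_8 = Round(s_7, k_7) = 0x6F42

0x6F42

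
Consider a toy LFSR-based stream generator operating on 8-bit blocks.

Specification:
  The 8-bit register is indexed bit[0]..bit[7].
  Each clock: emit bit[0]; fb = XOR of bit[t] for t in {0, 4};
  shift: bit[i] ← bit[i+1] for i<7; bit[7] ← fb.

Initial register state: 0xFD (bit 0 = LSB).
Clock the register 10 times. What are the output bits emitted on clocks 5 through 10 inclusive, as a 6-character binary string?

reg_0 = 0xFD
clock 1: out=1, reg = 0x7E
clock 2: out=0, reg = 0xBF
clock 3: out=1, reg = 0x5F
clock 4: out=1, reg = 0x2F
clock 5: out=1, reg = 0x97
clock 6: out=1, reg = 0x4B
clock 7: out=1, reg = 0xA5
clock 8: out=1, reg = 0xD2
clock 9: out=0, reg = 0xE9
clock 10: out=1, reg = 0xF4

111101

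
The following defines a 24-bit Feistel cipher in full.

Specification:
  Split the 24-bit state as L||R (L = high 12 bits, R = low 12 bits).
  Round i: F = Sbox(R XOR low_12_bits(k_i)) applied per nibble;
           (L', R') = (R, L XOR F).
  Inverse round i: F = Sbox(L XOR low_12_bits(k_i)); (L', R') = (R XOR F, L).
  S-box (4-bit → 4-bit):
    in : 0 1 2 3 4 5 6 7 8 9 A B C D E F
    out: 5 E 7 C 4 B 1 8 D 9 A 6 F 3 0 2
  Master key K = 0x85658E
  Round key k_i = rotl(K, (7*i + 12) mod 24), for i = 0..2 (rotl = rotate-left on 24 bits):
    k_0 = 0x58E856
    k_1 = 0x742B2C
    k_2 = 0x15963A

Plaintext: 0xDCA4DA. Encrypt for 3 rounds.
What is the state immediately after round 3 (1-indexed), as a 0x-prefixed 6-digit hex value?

0xD1346C

s_0 = plaintext = 0xDCA4DA
s_1 = Round(s_0, k_0) = 0x4DA215
s_2 = Round(s_1, k_1) = 0x215D13
s_3 = Round(s_2, k_2) = 0xD1346C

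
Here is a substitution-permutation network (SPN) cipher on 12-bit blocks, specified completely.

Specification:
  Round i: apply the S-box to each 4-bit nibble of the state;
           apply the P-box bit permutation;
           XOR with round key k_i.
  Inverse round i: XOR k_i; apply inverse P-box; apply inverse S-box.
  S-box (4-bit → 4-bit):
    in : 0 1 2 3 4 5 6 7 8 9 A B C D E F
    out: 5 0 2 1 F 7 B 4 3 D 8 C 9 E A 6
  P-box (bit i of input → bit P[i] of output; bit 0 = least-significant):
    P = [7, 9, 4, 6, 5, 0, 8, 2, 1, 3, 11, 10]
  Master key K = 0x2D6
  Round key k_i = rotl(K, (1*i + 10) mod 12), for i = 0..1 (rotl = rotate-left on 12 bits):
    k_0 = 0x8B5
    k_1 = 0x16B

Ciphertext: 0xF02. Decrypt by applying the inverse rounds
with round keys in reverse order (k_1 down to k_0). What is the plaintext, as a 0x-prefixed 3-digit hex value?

0x657

s_0 = ciphertext = 0xF02
s_1 = InvRound(s_0, k_1) = 0xD8E
s_2 = InvRound(s_1, k_0) = 0x657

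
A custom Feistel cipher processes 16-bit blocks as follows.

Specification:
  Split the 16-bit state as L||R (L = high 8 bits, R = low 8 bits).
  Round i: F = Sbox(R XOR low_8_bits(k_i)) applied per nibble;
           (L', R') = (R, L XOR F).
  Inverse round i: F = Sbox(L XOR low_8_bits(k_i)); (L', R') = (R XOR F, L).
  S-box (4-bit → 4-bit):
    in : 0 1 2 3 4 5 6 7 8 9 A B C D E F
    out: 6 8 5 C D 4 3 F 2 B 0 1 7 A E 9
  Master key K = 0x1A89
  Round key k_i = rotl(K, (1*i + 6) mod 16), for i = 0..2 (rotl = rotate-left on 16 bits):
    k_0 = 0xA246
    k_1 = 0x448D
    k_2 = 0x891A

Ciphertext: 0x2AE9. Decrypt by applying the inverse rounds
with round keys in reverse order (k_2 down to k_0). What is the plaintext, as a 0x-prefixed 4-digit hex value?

0x142F

s_0 = ciphertext = 0x2AE9
s_1 = InvRound(s_0, k_2) = 0x2F2A
s_2 = InvRound(s_1, k_1) = 0x2F2F
s_3 = InvRound(s_2, k_0) = 0x142F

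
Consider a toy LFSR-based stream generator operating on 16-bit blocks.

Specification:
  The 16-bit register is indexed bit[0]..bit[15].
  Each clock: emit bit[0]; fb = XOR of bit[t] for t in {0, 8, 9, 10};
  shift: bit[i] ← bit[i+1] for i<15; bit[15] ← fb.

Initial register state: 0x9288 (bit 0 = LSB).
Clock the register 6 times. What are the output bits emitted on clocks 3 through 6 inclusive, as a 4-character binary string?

0100

reg_0 = 0x9288
clock 1: out=0, reg = 0xC944
clock 2: out=0, reg = 0xE4A2
clock 3: out=0, reg = 0xF251
clock 4: out=1, reg = 0x7928
clock 5: out=0, reg = 0xBC94
clock 6: out=0, reg = 0xDE4A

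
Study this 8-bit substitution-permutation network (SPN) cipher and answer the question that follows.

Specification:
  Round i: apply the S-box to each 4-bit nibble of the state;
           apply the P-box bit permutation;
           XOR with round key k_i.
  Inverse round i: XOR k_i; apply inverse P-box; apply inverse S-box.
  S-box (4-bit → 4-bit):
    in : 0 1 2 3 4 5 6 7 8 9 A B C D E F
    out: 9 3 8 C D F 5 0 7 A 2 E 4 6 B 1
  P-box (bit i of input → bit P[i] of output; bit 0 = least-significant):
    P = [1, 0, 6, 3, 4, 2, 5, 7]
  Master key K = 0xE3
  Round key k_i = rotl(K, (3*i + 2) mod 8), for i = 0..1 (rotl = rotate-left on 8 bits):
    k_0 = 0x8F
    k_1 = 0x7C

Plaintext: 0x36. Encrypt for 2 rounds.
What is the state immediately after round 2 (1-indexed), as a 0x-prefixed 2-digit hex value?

s_0 = plaintext = 0x36
s_1 = Round(s_0, k_0) = 0x6D
s_2 = Round(s_1, k_1) = 0x0D

0x0D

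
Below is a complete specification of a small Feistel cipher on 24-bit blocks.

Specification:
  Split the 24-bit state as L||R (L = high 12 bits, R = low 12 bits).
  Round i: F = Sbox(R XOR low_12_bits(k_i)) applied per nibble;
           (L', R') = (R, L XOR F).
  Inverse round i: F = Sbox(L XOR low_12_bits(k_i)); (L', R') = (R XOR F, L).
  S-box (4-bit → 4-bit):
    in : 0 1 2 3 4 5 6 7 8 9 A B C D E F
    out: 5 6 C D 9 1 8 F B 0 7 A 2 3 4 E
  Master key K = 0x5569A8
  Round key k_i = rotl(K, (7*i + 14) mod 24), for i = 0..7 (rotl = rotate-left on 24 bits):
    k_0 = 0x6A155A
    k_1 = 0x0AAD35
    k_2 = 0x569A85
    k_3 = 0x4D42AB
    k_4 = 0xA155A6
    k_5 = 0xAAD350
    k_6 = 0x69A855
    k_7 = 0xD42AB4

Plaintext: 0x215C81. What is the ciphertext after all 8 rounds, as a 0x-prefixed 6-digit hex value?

0xF8596F

s_0 = plaintext = 0x215C81
s_1 = Round(s_0, k_0) = 0xC8122F
s_2 = Round(s_1, k_1) = 0x22F2E6
s_3 = Round(s_2, k_2) = 0x2E69A2
s_4 = Round(s_3, k_3) = 0x9A28B6
s_5 = Round(s_4, k_4) = 0x8B6AC7
s_6 = Round(s_5, k_5) = 0xAC78B9
s_7 = Round(s_6, k_6) = 0x8B9F85
s_8 = Round(s_7, k_7) = 0xF8596F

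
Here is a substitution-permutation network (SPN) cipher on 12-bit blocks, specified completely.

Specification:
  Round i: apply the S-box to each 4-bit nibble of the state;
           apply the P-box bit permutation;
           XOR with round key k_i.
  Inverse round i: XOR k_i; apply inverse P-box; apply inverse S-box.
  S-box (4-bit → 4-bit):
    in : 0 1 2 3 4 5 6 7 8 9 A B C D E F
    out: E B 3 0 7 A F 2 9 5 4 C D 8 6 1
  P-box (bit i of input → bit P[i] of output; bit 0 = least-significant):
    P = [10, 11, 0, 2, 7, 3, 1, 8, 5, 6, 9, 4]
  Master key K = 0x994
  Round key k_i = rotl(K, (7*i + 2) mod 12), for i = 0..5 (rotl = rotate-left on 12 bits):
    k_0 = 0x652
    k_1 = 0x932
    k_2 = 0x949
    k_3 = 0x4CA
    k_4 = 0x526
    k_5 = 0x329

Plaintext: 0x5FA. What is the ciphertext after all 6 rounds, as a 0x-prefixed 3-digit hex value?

s_0 = plaintext = 0x5FA
s_1 = Round(s_0, k_0) = 0x683
s_2 = Round(s_1, k_1) = 0xAC2
s_3 = Round(s_2, k_2) = 0x6CB
s_4 = Round(s_3, k_3) = 0x73D
s_5 = Round(s_4, k_4) = 0x562
s_6 = Round(s_5, k_5) = 0xEF3

0xEF3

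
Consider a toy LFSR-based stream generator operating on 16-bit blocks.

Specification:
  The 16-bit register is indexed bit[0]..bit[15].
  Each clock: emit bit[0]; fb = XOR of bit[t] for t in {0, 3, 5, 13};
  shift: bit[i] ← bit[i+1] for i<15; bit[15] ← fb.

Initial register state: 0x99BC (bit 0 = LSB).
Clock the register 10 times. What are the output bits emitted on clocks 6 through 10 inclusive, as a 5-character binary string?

10110

reg_0 = 0x99BC
clock 1: out=0, reg = 0x4CDE
clock 2: out=0, reg = 0xA66F
clock 3: out=1, reg = 0x5337
clock 4: out=1, reg = 0x299B
clock 5: out=1, reg = 0x94CD
clock 6: out=1, reg = 0x4A66
clock 7: out=0, reg = 0xA533
clock 8: out=1, reg = 0xD299
clock 9: out=1, reg = 0x694C
clock 10: out=0, reg = 0x34A6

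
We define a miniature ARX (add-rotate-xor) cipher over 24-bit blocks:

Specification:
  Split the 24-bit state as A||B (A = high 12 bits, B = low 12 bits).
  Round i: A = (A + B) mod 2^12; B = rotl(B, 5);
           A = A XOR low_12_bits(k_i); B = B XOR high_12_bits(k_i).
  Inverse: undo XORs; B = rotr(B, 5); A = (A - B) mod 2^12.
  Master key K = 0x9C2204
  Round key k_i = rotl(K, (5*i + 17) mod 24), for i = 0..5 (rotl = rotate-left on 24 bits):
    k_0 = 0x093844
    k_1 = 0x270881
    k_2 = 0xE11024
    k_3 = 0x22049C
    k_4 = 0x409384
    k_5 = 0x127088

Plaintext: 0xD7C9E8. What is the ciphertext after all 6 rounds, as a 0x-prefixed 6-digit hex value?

s_0 = plaintext = 0xD7C9E8
s_1 = Round(s_0, k_0) = 0xF20D80
s_2 = Round(s_1, k_1) = 0x42126B
s_3 = Round(s_2, k_2) = 0x6A8375
s_4 = Round(s_3, k_3) = 0xE81C86
s_5 = Round(s_4, k_4) = 0x8834D0
s_6 = Round(s_5, k_5) = 0xDDBB2E

0xDDBB2E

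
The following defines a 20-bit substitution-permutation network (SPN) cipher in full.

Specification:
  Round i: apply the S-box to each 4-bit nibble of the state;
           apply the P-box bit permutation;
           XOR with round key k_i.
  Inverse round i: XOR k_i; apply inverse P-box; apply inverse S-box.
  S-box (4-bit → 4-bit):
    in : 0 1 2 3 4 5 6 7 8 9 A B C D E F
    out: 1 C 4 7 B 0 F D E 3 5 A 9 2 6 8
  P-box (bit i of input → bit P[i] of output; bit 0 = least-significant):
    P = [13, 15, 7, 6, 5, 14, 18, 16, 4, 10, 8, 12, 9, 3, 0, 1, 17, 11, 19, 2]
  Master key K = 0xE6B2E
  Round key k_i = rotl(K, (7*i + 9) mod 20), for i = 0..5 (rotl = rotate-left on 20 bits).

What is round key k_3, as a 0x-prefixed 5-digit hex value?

K = 0xE6B2E
k_0 = rotl(K, (7*0+9) mod 20) = rotl(K, 9) = 0x65DCD
k_1 = rotl(K, (7*1+9) mod 20) = rotl(K, 16) = 0xEE6B2
k_2 = rotl(K, (7*2+9) mod 20) = rotl(K, 3) = 0x35977
k_3 = rotl(K, (7*3+9) mod 20) = rotl(K, 10) = 0xCBB9A

0xCBB9A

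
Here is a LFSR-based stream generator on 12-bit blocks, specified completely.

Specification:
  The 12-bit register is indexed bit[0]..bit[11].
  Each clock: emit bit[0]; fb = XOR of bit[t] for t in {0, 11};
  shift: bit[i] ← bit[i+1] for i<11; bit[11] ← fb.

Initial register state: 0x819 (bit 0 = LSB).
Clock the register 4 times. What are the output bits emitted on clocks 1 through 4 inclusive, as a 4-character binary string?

reg_0 = 0x819
clock 1: out=1, reg = 0x40C
clock 2: out=0, reg = 0x206
clock 3: out=0, reg = 0x103
clock 4: out=1, reg = 0x881

1001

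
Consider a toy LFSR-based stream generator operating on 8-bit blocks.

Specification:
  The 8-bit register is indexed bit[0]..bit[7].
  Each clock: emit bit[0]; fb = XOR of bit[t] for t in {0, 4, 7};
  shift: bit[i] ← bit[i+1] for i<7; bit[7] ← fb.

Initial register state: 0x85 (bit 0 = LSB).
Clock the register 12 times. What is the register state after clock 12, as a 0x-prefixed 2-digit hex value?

0x04

reg_0 = 0x85
clock 1: out=1, reg = 0x42
clock 2: out=0, reg = 0x21
clock 3: out=1, reg = 0x90
clock 4: out=0, reg = 0x48
clock 5: out=0, reg = 0x24
clock 6: out=0, reg = 0x12
clock 7: out=0, reg = 0x89
clock 8: out=1, reg = 0x44
clock 9: out=0, reg = 0x22
clock 10: out=0, reg = 0x11
clock 11: out=1, reg = 0x08
clock 12: out=0, reg = 0x04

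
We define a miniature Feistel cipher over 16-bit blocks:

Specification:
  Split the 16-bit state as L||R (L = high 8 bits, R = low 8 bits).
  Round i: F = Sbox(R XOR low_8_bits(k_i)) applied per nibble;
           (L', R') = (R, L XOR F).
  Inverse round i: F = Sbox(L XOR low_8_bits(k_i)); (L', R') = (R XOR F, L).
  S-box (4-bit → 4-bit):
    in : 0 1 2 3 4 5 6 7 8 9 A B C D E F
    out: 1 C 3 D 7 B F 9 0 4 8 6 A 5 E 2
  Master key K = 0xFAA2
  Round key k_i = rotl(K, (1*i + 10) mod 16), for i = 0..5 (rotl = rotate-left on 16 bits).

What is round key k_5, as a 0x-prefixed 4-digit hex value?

0x7D51

K = 0xFAA2
k_0 = rotl(K, (1*0+10) mod 16) = rotl(K, 10) = 0x8BEA
k_1 = rotl(K, (1*1+10) mod 16) = rotl(K, 11) = 0x17D5
k_2 = rotl(K, (1*2+10) mod 16) = rotl(K, 12) = 0x2FAA
k_3 = rotl(K, (1*3+10) mod 16) = rotl(K, 13) = 0x5F54
k_4 = rotl(K, (1*4+10) mod 16) = rotl(K, 14) = 0xBEA8
k_5 = rotl(K, (1*5+10) mod 16) = rotl(K, 15) = 0x7D51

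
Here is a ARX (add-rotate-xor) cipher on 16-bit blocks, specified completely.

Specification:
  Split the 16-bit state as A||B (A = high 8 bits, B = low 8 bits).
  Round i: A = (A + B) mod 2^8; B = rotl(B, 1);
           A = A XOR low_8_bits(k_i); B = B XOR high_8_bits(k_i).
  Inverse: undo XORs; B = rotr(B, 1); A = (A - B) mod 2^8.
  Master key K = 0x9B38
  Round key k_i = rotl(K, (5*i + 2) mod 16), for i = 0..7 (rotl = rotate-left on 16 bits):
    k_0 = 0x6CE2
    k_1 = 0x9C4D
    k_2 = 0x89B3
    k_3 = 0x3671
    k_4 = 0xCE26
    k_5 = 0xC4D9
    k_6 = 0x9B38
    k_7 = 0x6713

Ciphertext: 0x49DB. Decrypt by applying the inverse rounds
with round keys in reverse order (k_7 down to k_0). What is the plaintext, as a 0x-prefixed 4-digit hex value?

0x63AD

s_0 = ciphertext = 0x49DB
s_1 = InvRound(s_0, k_7) = 0xFC5E
s_2 = InvRound(s_1, k_6) = 0xE2E2
s_3 = InvRound(s_2, k_5) = 0x2813
s_4 = InvRound(s_3, k_4) = 0x20EE
s_5 = InvRound(s_4, k_3) = 0xE56C
s_6 = InvRound(s_5, k_2) = 0x64F2
s_7 = InvRound(s_6, k_1) = 0xF237
s_8 = InvRound(s_7, k_0) = 0x63AD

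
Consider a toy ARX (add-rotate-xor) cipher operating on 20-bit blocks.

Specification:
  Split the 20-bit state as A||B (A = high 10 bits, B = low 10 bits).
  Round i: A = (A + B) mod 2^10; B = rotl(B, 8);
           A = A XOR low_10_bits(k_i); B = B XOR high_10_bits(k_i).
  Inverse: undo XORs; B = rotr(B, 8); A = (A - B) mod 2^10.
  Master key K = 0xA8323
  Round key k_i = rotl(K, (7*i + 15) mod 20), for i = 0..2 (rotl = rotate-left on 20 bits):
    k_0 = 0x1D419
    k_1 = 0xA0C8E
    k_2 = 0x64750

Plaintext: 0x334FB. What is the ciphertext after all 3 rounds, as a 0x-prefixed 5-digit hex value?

s_0 = plaintext = 0x334FB
s_1 = Round(s_0, k_0) = 0x7474B
s_2 = Round(s_1, k_1) = 0x64951
s_3 = Round(s_2, k_2) = 0x6CCC5

0x6CCC5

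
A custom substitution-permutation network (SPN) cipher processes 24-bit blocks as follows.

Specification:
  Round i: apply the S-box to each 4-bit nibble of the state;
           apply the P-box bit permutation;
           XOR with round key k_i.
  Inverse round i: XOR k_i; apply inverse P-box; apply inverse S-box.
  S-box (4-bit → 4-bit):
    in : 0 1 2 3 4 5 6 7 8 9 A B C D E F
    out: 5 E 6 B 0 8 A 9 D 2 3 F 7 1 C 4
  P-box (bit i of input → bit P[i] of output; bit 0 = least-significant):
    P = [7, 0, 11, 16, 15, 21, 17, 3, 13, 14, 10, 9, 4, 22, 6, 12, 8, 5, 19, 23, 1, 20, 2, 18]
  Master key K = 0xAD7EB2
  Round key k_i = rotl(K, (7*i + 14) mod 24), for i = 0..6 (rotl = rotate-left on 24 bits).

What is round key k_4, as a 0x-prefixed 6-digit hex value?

K = 0xAD7EB2
k_0 = rotl(K, (7*0+14) mod 24) = rotl(K, 14) = 0xACAB5F
k_1 = rotl(K, (7*1+14) mod 24) = rotl(K, 21) = 0x55AFD6
k_2 = rotl(K, (7*2+14) mod 24) = rotl(K, 4) = 0xD7EB2A
k_3 = rotl(K, (7*3+14) mod 24) = rotl(K, 11) = 0xF5956B
k_4 = rotl(K, (7*4+14) mod 24) = rotl(K, 18) = 0xCAB5FA

0xCAB5FA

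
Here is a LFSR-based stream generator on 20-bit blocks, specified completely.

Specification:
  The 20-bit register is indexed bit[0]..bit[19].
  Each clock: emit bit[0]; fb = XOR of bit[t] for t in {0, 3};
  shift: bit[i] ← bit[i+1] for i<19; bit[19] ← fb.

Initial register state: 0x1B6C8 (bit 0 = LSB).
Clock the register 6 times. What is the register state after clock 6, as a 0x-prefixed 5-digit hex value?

reg_0 = 0x1B6C8
clock 1: out=0, reg = 0x8DB64
clock 2: out=0, reg = 0x46DB2
clock 3: out=0, reg = 0x236D9
clock 4: out=1, reg = 0x11B6C
clock 5: out=0, reg = 0x88DB6
clock 6: out=0, reg = 0x446DB

0x446DB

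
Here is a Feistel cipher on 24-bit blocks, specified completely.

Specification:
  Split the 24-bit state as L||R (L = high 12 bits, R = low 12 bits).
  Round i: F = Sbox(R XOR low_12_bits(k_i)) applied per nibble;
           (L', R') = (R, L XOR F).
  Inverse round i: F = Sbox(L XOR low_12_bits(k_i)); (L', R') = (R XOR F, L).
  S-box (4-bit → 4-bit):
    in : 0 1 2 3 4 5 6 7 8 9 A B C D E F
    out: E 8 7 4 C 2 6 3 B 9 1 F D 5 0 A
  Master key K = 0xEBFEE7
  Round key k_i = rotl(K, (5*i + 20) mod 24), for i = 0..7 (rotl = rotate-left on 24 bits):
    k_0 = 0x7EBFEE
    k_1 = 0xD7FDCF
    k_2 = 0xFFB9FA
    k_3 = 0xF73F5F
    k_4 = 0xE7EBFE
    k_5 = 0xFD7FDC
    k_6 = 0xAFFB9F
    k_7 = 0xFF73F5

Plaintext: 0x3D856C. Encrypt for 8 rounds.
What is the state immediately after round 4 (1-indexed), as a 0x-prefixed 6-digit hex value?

0x4D40CD

s_0 = plaintext = 0x3D856C
s_1 = Round(s_0, k_0) = 0x56C26F
s_2 = Round(s_1, k_1) = 0x26FF72
s_3 = Round(s_2, k_2) = 0xF724D4
s_4 = Round(s_3, k_3) = 0x4D40CD
s_5 = Round(s_4, k_4) = 0x0CDB90
s_6 = Round(s_5, k_5) = 0xB90C00
s_7 = Round(s_6, k_6) = 0xC0080A
s_8 = Round(s_7, k_7) = 0x80A3AA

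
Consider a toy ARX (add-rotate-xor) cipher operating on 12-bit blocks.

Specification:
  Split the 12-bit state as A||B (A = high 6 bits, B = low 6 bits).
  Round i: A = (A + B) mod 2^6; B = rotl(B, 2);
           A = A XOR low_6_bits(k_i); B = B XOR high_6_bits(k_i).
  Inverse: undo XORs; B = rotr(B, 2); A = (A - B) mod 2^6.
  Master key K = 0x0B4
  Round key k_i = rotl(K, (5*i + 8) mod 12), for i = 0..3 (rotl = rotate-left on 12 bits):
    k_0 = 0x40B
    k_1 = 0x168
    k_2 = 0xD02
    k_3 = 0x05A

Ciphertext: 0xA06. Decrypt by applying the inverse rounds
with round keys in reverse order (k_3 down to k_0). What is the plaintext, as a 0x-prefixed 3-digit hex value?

s_0 = ciphertext = 0xA06
s_1 = InvRound(s_0, k_3) = 0x071
s_2 = InvRound(s_1, k_2) = 0xC91
s_3 = InvRound(s_2, k_1) = 0x545
s_4 = InvRound(s_3, k_0) = 0x255

0x255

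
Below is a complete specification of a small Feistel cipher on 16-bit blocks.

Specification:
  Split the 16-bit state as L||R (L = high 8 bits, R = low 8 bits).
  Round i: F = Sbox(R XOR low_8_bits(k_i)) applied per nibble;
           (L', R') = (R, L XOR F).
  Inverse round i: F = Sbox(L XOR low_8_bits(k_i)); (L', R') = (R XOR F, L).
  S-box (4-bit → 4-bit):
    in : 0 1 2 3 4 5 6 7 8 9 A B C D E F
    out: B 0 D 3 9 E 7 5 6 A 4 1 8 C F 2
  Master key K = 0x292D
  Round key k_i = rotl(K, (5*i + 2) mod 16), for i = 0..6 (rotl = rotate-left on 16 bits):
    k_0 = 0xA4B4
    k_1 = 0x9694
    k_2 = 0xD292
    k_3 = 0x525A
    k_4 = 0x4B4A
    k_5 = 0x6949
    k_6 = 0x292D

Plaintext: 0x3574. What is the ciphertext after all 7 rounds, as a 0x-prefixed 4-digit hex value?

s_0 = plaintext = 0x3574
s_1 = Round(s_0, k_0) = 0x74BE
s_2 = Round(s_1, k_1) = 0xBEA0
s_3 = Round(s_2, k_2) = 0xA083
s_4 = Round(s_3, k_3) = 0x836A
s_5 = Round(s_4, k_4) = 0x6A58
s_6 = Round(s_5, k_5) = 0x586A
s_7 = Round(s_6, k_6) = 0x6ACD

0x6ACD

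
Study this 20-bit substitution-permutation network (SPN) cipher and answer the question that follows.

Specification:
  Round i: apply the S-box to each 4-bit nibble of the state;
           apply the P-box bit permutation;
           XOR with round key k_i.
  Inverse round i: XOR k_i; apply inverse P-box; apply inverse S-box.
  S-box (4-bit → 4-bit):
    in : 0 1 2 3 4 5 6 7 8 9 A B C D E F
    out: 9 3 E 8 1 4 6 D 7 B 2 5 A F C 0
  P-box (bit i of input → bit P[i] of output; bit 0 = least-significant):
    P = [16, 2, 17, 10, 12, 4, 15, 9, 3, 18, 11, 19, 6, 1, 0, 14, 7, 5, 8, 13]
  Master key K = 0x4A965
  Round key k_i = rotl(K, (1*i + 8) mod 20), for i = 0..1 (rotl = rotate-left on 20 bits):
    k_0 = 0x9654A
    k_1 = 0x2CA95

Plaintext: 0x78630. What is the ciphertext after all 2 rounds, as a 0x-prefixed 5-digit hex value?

s_0 = plaintext = 0x78630
s_1 = Round(s_0, k_0) = 0xC4A89
s_2 = Round(s_1, k_1) = 0x77EE1

0x77EE1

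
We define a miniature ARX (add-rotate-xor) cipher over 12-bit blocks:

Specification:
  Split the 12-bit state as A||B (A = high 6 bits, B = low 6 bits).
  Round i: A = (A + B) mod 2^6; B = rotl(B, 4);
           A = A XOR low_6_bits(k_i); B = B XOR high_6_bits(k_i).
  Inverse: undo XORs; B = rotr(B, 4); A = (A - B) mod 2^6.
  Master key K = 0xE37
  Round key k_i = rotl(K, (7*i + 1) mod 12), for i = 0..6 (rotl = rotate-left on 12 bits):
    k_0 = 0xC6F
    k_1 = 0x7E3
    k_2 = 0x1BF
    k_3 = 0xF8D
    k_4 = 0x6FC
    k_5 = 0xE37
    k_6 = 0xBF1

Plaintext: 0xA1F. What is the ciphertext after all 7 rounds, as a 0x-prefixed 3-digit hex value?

s_0 = plaintext = 0xA1F
s_1 = Round(s_0, k_0) = 0xA06
s_2 = Round(s_1, k_1) = 0x37E
s_3 = Round(s_2, k_2) = 0xD29
s_4 = Round(s_3, k_3) = 0x424
s_5 = Round(s_4, k_4) = 0x212
s_6 = Round(s_5, k_5) = 0xB5C
s_7 = Round(s_6, k_6) = 0xE28

0xE28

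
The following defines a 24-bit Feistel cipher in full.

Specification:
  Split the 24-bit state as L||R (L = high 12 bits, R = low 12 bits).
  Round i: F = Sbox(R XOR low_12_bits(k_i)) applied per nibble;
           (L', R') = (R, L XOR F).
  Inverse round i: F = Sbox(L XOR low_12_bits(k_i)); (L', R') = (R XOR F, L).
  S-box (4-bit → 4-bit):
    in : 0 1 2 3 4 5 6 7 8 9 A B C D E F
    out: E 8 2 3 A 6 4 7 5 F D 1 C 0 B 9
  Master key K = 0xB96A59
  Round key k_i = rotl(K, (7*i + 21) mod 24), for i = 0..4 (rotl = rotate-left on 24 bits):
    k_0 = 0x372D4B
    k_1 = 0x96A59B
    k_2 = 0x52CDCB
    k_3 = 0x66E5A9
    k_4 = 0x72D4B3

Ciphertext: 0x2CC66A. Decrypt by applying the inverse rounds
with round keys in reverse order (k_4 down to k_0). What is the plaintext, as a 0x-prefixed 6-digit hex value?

s_0 = ciphertext = 0x2CC66A
s_1 = InvRound(s_0, k_4) = 0x2132CC
s_2 = InvRound(s_1, k_3) = 0x5D1213
s_3 = InvRound(s_2, k_2) = 0x79E5D1
s_4 = InvRound(s_3, k_1) = 0x73779E
s_5 = InvRound(s_4, k_0) = 0xAE2737

0xAE2737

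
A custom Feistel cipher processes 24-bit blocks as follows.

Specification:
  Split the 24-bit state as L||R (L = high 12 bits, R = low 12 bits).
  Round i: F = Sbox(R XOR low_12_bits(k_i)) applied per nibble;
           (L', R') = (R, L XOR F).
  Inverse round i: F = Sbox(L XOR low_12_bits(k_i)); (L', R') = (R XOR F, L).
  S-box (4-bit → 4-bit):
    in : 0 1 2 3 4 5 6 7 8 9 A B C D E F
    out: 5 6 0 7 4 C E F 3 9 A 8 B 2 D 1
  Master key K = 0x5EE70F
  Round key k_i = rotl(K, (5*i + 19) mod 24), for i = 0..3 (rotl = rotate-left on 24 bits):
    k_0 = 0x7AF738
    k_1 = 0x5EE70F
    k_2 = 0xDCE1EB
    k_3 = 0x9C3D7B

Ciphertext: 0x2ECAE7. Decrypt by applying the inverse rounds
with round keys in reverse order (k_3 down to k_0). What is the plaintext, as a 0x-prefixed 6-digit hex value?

s_0 = ciphertext = 0x2ECAE7
s_1 = InvRound(s_0, k_3) = 0xB782EC
s_2 = InvRound(s_1, k_2) = 0x87BB78
s_3 = InvRound(s_2, k_1) = 0xA8C87B
s_4 = InvRound(s_3, k_0) = 0xAFFA8C

0xAFFA8C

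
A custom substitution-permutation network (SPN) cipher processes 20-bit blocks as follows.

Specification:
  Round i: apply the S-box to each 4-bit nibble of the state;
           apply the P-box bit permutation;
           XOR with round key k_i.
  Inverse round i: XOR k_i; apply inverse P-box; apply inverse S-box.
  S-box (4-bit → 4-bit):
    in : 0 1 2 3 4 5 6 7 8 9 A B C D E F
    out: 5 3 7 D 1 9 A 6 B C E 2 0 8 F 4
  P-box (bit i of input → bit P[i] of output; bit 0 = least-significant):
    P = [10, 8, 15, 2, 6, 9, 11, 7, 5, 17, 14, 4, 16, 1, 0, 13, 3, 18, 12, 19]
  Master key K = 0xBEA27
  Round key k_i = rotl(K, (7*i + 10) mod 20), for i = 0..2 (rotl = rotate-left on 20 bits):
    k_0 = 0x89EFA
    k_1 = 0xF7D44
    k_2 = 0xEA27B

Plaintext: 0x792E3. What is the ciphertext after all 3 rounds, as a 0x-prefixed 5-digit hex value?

s_0 = plaintext = 0x792E3
s_1 = Round(s_0, k_0) = 0xE601F
s_2 = Round(s_1, k_1) = 0x38F2E
s_3 = Round(s_2, k_2) = 0x75D35

0x75D35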